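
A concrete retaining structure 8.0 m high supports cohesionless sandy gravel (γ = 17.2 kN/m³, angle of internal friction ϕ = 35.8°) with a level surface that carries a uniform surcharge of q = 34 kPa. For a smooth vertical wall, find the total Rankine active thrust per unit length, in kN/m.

215 kN/m

K_a = tan²(45° − φ/2) = 0.2619.
Soil triangle: ½ K_a γ H² = 0.5×0.2619×17.2×8.0² = 144.1 kN/m.
Surcharge rectangle: K_a q H = 0.2619×34×8.0 = 71.23 kN/m.
Total = 144.1 + 71.23 = 215.4 kN/m.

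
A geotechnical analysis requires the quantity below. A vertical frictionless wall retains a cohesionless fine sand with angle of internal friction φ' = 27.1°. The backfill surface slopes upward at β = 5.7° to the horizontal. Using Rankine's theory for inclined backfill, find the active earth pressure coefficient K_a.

0.380

K_a = cos β · (cos β − √(cos²β − cos²φ)) / (cos β + √(cos²β − cos²φ)).
cos β = 0.9951, cos φ = 0.8902, √(cos²β − cos²φ) = 0.4446.
K_a = 0.9951 × (0.9951 − 0.4446)/(0.9951 + 0.4446) = 0.3805.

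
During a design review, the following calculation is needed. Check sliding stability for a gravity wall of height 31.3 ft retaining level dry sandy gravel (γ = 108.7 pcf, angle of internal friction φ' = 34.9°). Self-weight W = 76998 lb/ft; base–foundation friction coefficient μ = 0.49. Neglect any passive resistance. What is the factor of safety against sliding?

K_a = tan²(45° − 34.9°/2) = 0.2721.
P_a = ½K_aγH² = 0.5×0.2721×108.7×31.3² = 14490 lb/ft, acting at H/3 = 10.43 ft above the base.
FS_sliding = μW / P_a = 0.49×76998 / 14490 = 2.604.

2.60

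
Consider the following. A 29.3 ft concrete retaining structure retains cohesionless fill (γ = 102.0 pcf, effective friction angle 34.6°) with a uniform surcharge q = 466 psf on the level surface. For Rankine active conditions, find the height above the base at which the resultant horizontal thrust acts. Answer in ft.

K_a = 0.2756.
Triangular part P₁ = ½K_aγH² = 12070 at H/3 = 9.767 ft; rectangular part P₂ = K_a q H = 3763 at H/2 = 14.65 ft.
ȳ = (P₁·9.767 + P₂·14.65)/(P₁+P₂) = 10.93 ft.

10.9 ft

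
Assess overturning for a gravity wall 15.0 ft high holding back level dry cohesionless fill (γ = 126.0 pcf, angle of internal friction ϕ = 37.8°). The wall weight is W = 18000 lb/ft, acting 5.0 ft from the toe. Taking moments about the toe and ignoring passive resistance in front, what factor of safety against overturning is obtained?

5.29

K_a = tan²(45° − 37.8°/2) = 0.2400.
P_a = ½K_aγH² = 0.5×0.2400×126.0×15.0² = 3402 lb/ft, acting at H/3 = 5.000 ft above the base.
Overturning moment M_o = P_a × H/3 = 3402 × 5.000 = 17010.
Resisting moment M_r = W × 5.0 = 18000 × 5.0 = 90000.
FS_overturning = M_r/M_o = 90000/17010 = 5.291.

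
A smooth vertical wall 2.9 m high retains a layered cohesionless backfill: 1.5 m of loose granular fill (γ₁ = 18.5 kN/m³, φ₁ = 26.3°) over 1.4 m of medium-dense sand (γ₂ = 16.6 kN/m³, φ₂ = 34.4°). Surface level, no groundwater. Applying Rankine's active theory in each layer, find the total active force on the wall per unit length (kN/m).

23.4 kN/m

K_a1 = tan²(45°−26.3°/2) = 0.3859; K_a2 = tan²(45°−34.4°/2) = 0.2780.
Layer 1: σ at base = K_a1 γ₁ h₁ = 10.71 kPa; P₁ = ½×10.71×1.5 = 8.032.
Layer 2: σ_v at top = γ₁h₁ = 27.75; σ_h top = K_a2×27.75 = 7.714; σ_h base = K_a2×(27.75+16.6×1.4) = 14.17.
P₂ = ½(7.714+14.17)×1.4 = 15.32. Total P_a = 8.032+15.32 = 23.35 kN/m.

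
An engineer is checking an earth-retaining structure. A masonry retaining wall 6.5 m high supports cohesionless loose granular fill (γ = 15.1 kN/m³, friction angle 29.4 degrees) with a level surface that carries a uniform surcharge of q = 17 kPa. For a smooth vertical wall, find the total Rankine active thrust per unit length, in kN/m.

K_a = tan²(45° − φ/2) = 0.3415.
Soil triangle: ½ K_a γ H² = 0.5×0.3415×15.1×6.5² = 108.9 kN/m.
Surcharge rectangle: K_a q H = 0.3415×17×6.5 = 37.73 kN/m.
Total = 108.9 + 37.73 = 146.7 kN/m.

147 kN/m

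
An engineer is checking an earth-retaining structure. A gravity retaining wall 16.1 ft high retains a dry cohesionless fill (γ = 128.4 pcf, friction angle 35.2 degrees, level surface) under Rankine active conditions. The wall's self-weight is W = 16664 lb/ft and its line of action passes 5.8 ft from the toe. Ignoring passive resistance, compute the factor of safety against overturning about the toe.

4.03

K_a = tan²(45° − 35.2°/2) = 0.2687.
P_a = ½K_aγH² = 0.5×0.2687×128.4×16.1² = 4471 lb/ft, acting at H/3 = 5.367 ft above the base.
Overturning moment M_o = P_a × H/3 = 4471 × 5.367 = 24000.
Resisting moment M_r = W × 5.8 = 16664 × 5.8 = 96650.
FS_overturning = M_r/M_o = 96650/24000 = 4.028.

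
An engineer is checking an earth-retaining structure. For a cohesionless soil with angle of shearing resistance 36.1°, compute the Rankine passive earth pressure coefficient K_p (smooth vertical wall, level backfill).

K_p = (1 + sin φ)/(1 − sin φ) = tan²(45° + 36.1°/2) = 3.869.

3.87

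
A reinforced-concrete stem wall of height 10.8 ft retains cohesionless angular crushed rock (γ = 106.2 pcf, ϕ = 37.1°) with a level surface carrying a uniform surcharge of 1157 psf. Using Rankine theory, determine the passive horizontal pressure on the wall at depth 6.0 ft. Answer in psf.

K_p = (1 + sin φ)/(1 − sin φ) = 4.040.
σ_v = γz + q = 106.2 × 6.0 + 1157 = 1794 psf.
σ_h = K_p σ_v = 4.040 × 1794 = 7249 psf.

7250 psf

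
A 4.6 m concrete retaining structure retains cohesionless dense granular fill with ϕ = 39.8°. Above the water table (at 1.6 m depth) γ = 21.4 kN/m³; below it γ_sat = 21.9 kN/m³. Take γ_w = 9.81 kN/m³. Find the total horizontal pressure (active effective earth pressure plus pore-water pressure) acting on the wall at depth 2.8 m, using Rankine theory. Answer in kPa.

22.5 kPa

K_a = (1 − sin φ)/(1 + sin φ) = 0.2194.
γ' = 21.9 − 9.81 = 12.09 kN/m³.
Effective vertical stress at 2.8 m: σ'_v = 21.4×1.6 + 12.09×1.20 = 48.75 kPa.
σ'_h = K_a σ'_v = 0.2194 × 48.75 = 10.70 kPa; u = γ_w × 1.20 = 11.77 kPa.
Total σ_h = 10.70 + 11.77 = 22.47 kPa.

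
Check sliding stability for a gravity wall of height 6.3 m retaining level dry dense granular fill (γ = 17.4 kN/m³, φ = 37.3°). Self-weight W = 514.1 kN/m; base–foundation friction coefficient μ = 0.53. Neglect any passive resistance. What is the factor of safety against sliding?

3.22

K_a = tan²(45° − 37.3°/2) = 0.2453.
P_a = ½K_aγH² = 0.5×0.2453×17.4×6.3² = 84.72 kN/m, acting at H/3 = 2.100 m above the base.
FS_sliding = μW / P_a = 0.53×514.1 / 84.72 = 3.216.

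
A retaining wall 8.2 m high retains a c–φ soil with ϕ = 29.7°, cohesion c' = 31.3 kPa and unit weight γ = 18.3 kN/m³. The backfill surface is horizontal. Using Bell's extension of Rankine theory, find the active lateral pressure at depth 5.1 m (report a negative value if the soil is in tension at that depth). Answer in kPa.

-4.87 kPa

K_a = (1 − sin φ)/(1 + sin φ) = 0.3374.
σ_a = K_a γ z − 2c√K_a = 0.3374×18.3×5.1 − 2×31.3×0.5808 = -4.873 kPa.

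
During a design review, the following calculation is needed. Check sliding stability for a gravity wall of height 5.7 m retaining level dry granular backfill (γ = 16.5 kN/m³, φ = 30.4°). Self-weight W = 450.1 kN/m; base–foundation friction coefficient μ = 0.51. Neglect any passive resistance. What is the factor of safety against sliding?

K_a = tan²(45° − 30.4°/2) = 0.3280.
P_a = ½K_aγH² = 0.5×0.3280×16.5×5.7² = 87.92 kN/m, acting at H/3 = 1.900 m above the base.
FS_sliding = μW / P_a = 0.51×450.1 / 87.92 = 2.611.

2.61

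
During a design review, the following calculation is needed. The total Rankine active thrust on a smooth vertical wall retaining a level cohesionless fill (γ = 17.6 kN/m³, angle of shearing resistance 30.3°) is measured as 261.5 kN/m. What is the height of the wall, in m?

9.50 m

K_a = 0.3293. P_a = ½ K_a γ H² ⇒ H = √(2P_a/(K_a γ)).
H = √(2×261.5/(0.3293×17.6)) = 9.499 m.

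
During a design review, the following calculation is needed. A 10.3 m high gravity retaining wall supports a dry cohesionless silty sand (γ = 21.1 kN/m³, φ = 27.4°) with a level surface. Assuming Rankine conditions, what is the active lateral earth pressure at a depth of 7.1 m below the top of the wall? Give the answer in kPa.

55.4 kPa

K_a = (1 − sin φ)/(1 + sin φ) = 0.3697.
σ_h = K_a γ z = 0.3697 × 21.1 × 7.1 = 55.38 kPa.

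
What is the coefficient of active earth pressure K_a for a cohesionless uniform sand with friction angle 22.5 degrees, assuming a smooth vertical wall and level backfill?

K_a = tan²(45° − φ/2) = tan²(33.75°) = 0.4465.

0.446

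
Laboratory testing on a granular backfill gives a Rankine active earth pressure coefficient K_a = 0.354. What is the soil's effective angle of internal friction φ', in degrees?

K_a = tan²(45° − φ/2) ⇒ 45° − φ/2 = arctan(√0.354) = 30.75°.
φ = 2(45° − 30.75°) = 28.50°.

28.5°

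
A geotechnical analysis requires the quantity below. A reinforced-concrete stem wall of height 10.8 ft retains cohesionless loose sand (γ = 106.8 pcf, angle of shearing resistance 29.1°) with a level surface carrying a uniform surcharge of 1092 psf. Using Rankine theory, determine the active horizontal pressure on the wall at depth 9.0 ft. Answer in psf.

710 psf

K_a = (1 − sin φ)/(1 + sin φ) = 0.3456.
σ_v = γz + q = 106.8 × 9.0 + 1092 = 2053 psf.
σ_h = K_a σ_v = 0.3456 × 2053 = 709.6 psf.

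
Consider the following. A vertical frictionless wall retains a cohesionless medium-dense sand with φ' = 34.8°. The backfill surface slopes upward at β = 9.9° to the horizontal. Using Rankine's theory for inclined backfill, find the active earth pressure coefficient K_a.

K_a = cos β · (cos β − √(cos²β − cos²φ)) / (cos β + √(cos²β − cos²φ)).
cos β = 0.9851, cos φ = 0.8211, √(cos²β − cos²φ) = 0.5442.
K_a = 0.9851 × (0.9851 − 0.5442)/(0.9851 + 0.5442) = 0.2840.

0.284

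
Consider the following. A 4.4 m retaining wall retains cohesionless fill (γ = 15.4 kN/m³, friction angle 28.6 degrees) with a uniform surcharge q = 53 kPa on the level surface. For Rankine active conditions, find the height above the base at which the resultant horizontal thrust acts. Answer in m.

1.91 m

K_a = 0.3525.
Triangular part P₁ = ½K_aγH² = 52.55 at H/3 = 1.467 m; rectangular part P₂ = K_a q H = 82.21 at H/2 = 2.200 m.
ȳ = (P₁·1.467 + P₂·2.200)/(P₁+P₂) = 1.914 m.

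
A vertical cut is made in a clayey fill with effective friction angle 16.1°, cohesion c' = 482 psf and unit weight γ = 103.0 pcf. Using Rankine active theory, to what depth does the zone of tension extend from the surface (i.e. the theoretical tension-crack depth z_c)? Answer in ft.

K_a = tan²(45° − 16.1°/2) = 0.5658; √K_a = 0.7522.
The active pressure is zero where K_a γ z = 2c√K_a, so z_c = 2c/(γ√K_a) = 2×482/(103.0×0.7522) = 12.44 ft.

12.4 ft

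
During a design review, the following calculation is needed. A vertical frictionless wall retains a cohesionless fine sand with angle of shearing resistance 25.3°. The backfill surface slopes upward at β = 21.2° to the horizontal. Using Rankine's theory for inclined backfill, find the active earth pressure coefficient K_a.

K_a = cos β · (cos β − √(cos²β − cos²φ)) / (cos β + √(cos²β − cos²φ)).
cos β = 0.9323, cos φ = 0.9041, √(cos²β − cos²φ) = 0.2277.
K_a = 0.9323 × (0.9323 − 0.2277)/(0.9323 + 0.2277) = 0.5663.

0.566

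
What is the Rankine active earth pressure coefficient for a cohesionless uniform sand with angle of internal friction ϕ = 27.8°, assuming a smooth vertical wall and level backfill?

K_a = tan²(45° − φ/2) = tan²(31.10°) = 0.3639.

0.364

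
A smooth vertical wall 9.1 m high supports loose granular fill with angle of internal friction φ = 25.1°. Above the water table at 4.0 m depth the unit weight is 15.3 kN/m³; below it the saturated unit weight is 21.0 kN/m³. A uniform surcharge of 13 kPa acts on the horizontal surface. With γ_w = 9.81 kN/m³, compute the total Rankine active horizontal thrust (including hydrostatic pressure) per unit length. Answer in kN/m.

410 kN/m

K_a = tan²(45° − φ/2) = 0.4043.
γ' = 21.0 − 9.81 = 11.19 kN/m³. h₂ = H − d_w = 5.1 m.
σ'_h: at surface K_a·q = 5.256; at WT K_a(q+γd_w) = 30.00; at base K_a(q+γd_w+γ'h₂) = 53.07 kPa.
P₁ = ½(5.256+30.00)×4.0 = 70.51; P₂ = ½(30.00+53.07)×5.1 = 211.8; P_w = ½γ_w h₂² = 127.6.
Total = 70.51+211.8+127.6 = 409.9 kN/m.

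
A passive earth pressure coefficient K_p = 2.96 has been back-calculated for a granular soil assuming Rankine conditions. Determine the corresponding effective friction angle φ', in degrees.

K_p = (1+sin φ)/(1−sin φ) ⇒ sin φ = (K_p − 1)/(K_p + 1) = 0.4949.
φ = arcsin(0.4949) = 29.67°.

29.7°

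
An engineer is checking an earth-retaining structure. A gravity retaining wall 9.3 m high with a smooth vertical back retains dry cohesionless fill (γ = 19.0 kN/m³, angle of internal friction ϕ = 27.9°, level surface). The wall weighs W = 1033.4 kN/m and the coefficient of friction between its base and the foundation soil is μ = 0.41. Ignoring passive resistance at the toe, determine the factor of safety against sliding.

K_a = tan²(45° − 27.9°/2) = 0.3625.
P_a = ½K_aγH² = 0.5×0.3625×19.0×9.3² = 297.8 kN/m, acting at H/3 = 3.100 m above the base.
FS_sliding = μW / P_a = 0.41×1033.4 / 297.8 = 1.423.

1.42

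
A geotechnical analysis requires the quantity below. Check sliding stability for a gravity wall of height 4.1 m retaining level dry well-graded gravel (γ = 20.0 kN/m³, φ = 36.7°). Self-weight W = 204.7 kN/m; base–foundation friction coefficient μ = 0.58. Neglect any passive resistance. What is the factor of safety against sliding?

2.80

K_a = tan²(45° − 36.7°/2) = 0.2519.
P_a = ½K_aγH² = 0.5×0.2519×20.0×4.1² = 42.34 kN/m, acting at H/3 = 1.367 m above the base.
FS_sliding = μW / P_a = 0.58×204.7 / 42.34 = 2.804.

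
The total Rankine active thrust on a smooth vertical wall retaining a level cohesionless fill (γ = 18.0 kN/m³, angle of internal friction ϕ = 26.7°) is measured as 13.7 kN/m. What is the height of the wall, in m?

K_a = 0.3800. P_a = ½ K_a γ H² ⇒ H = √(2P_a/(K_a γ)).
H = √(2×13.7/(0.3800×18.0)) = 2.002 m.

2.00 m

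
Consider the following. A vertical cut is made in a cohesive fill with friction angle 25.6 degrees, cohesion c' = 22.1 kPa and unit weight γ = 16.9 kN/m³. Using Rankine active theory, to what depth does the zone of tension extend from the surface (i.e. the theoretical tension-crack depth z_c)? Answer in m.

K_a = tan²(45° − 25.6°/2) = 0.3966; √K_a = 0.6297.
The active pressure is zero where K_a γ z = 2c√K_a, so z_c = 2c/(γ√K_a) = 2×22.1/(16.9×0.6297) = 4.153 m.

4.15 m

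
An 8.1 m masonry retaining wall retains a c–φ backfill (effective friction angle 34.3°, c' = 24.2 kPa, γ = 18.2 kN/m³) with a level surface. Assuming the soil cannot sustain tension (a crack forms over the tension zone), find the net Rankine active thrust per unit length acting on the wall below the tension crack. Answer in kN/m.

K_a = 0.2792; √K_a = 0.5284.
Tension-crack depth z_c = 2c/(γ√K_a) = 2×24.2/(18.2×0.5284) = 5.033 m.
σ_a at base = K_a γ H − 2c√K_a = 0.2792×18.2×8.1 − 2×24.2×0.5284 = 15.58 kPa.
P_a = ½ × 15.58 × (H − z_c) = 0.5×15.58×3.067 = 23.89 kN/m.

23.9 kN/m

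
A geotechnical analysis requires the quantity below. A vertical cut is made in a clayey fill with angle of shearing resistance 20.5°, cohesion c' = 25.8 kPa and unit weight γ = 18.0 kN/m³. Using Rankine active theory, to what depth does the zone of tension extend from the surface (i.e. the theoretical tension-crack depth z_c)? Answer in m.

K_a = tan²(45° − 20.5°/2) = 0.4813; √K_a = 0.6937.
The active pressure is zero where K_a γ z = 2c√K_a, so z_c = 2c/(γ√K_a) = 2×25.8/(18.0×0.6937) = 4.132 m.

4.13 m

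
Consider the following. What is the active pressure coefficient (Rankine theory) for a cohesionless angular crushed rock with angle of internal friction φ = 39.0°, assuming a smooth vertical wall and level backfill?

K_a = tan²(45° − φ/2) = tan²(25.50°) = 0.2275.

0.228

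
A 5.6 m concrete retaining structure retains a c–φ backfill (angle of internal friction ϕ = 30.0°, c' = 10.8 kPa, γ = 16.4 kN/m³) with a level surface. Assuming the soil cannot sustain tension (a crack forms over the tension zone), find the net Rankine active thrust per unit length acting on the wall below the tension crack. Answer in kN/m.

K_a = 0.3333; √K_a = 0.5774.
Tension-crack depth z_c = 2c/(γ√K_a) = 2×10.8/(16.4×0.5774) = 2.281 m.
σ_a at base = K_a γ H − 2c√K_a = 0.3333×16.4×5.6 − 2×10.8×0.5774 = 18.14 kPa.
P_a = ½ × 18.14 × (H − z_c) = 0.5×18.14×3.319 = 30.11 kN/m.

30.1 kN/m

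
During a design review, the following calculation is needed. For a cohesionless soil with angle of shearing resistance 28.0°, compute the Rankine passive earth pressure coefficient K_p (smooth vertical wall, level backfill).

K_p = (1 + sin φ)/(1 − sin φ) = tan²(45° + 28.0°/2) = 2.770.

2.77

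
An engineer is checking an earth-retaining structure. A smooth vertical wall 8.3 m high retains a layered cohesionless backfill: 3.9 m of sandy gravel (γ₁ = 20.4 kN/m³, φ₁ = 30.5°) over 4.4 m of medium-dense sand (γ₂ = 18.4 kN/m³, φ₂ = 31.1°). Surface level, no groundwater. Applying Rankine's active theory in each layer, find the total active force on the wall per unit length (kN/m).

K_a1 = tan²(45°−30.5°/2) = 0.3267; K_a2 = tan²(45°−31.1°/2) = 0.3188.
Layer 1: σ at base = K_a1 γ₁ h₁ = 25.99 kPa; P₁ = ½×25.99×3.9 = 50.68.
Layer 2: σ_v at top = γ₁h₁ = 79.56; σ_h top = K_a2×79.56 = 25.36; σ_h base = K_a2×(79.56+18.4×4.4) = 51.17.
P₂ = ½(25.36+51.17)×4.4 = 168.4. Total P_a = 50.68+168.4 = 219.1 kN/m.

219 kN/m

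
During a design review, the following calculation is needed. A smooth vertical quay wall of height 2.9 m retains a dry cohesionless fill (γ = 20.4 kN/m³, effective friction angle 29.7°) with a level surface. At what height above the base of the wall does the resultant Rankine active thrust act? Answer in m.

K_a = 0.3374.
The pressure distribution is triangular, so the resultant acts at H/3 above the base = 2.9/3 = 0.9667 m.

0.967 m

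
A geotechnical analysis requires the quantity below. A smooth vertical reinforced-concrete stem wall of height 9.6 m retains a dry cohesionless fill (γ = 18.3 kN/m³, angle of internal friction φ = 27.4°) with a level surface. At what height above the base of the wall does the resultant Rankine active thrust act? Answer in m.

K_a = 0.3697.
The pressure distribution is triangular, so the resultant acts at H/3 above the base = 9.6/3 = 3.200 m.

3.20 m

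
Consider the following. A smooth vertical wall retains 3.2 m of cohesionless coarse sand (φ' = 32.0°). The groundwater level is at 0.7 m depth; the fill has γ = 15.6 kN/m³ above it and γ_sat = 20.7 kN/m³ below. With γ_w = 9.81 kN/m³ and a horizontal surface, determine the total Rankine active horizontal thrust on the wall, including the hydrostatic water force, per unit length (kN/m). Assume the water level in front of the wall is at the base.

K_a = tan²(45° − φ/2) = 0.3073.
γ' = 20.7 − 9.81 = 10.89 kN/m³. Depth below WT = 2.5 m.
σ'_h at WT = K_a γ d_w = 3.355 kPa; at base = 3.355 + K_a γ' × 2.5 = 11.72 kPa.
P₁ (0–0.7 m) = ½×3.355×0.7 = 1.174. P₂ (0.7–3.2 m) = ½(3.355+11.72)×2.5 = 18.84.
P_w = ½ γ_w h₂² = 0.5×9.81×2.5² = 30.66. Total = 1.174+18.84+30.66 = 50.68 kN/m.

50.7 kN/m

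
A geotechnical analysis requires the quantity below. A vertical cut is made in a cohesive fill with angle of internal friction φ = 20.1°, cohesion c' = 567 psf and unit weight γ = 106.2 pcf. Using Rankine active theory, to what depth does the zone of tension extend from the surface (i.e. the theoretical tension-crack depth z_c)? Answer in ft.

K_a = tan²(45° − 20.1°/2) = 0.4885; √K_a = 0.6989.
The active pressure is zero where K_a γ z = 2c√K_a, so z_c = 2c/(γ√K_a) = 2×567/(106.2×0.6989) = 15.28 ft.

15.3 ft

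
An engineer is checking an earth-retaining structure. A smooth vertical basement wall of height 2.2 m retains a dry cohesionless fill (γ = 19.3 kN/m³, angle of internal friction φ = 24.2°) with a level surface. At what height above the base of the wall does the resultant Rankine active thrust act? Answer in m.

K_a = 0.4185.
The pressure distribution is triangular, so the resultant acts at H/3 above the base = 2.2/3 = 0.7333 m.

0.733 m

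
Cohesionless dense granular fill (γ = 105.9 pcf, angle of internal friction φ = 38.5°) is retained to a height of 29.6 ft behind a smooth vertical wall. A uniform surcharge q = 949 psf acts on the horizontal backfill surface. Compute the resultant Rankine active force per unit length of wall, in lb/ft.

17300 lb/ft

K_a = tan²(45° − φ/2) = 0.2327.
Soil triangle: ½ K_a γ H² = 0.5×0.2327×105.9×29.6² = 10790 lb/ft.
Surcharge rectangle: K_a q H = 0.2327×949×29.6 = 6535 lb/ft.
Total = 10790 + 6535 = 17330 lb/ft.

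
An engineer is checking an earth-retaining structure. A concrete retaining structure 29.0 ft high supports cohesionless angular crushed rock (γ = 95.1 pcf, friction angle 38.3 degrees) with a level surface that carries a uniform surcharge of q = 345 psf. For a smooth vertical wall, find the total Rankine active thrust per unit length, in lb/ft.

11700 lb/ft

K_a = tan²(45° − φ/2) = 0.2347.
Soil triangle: ½ K_a γ H² = 0.5×0.2347×95.1×29.0² = 9387 lb/ft.
Surcharge rectangle: K_a q H = 0.2347×345×29.0 = 2349 lb/ft.
Total = 9387 + 2349 = 11740 lb/ft.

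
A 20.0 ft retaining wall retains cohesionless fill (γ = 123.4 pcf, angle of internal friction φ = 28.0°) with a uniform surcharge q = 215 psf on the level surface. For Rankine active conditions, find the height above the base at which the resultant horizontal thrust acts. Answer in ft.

K_a = 0.3610.
Triangular part P₁ = ½K_aγH² = 8910 at H/3 = 6.667 ft; rectangular part P₂ = K_a q H = 1552 at H/2 = 10.00 ft.
ȳ = (P₁·6.667 + P₂·10.00)/(P₁+P₂) = 7.161 ft.

7.16 ft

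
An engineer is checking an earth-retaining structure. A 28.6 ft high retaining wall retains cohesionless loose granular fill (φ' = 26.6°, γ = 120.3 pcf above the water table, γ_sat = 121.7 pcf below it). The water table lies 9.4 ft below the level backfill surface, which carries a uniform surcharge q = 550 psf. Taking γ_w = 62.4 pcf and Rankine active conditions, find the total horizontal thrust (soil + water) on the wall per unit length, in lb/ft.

K_a = tan²(45° − φ/2) = 0.3814.
γ' = 121.7 − 62.4 = 59.30 pcf. h₂ = H − d_w = 19.2 ft.
σ'_h: at surface K_a·q = 209.8; at WT K_a(q+γd_w) = 641.1; at base K_a(q+γd_w+γ'h₂) = 1075 psf.
P₁ = ½(209.8+641.1)×9.4 = 3999; P₂ = ½(641.1+1075)×19.2 = 16480; P_w = ½γ_w h₂² = 11500.
Total = 3999+16480+11500 = 31980 lb/ft.

32000 lb/ft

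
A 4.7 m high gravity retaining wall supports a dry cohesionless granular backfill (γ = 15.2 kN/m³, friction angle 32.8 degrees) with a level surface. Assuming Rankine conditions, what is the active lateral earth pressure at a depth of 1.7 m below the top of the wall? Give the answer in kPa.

7.68 kPa

K_a = (1 − sin φ)/(1 + sin φ) = 0.2973.
σ_h = K_a γ z = 0.2973 × 15.2 × 1.7 = 7.681 kPa.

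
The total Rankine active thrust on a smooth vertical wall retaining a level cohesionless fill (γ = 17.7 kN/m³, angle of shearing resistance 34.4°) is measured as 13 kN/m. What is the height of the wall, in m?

2.30 m

K_a = 0.2780. P_a = ½ K_a γ H² ⇒ H = √(2P_a/(K_a γ)).
H = √(2×13/(0.2780×17.7)) = 2.299 m.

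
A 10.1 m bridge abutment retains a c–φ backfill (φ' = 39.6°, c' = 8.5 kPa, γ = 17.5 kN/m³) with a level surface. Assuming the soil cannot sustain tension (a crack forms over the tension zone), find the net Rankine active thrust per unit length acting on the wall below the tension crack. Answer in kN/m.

K_a = 0.2214; √K_a = 0.4706.
Tension-crack depth z_c = 2c/(γ√K_a) = 2×8.5/(17.5×0.4706) = 2.064 m.
σ_a at base = K_a γ H − 2c√K_a = 0.2214×17.5×10.1 − 2×8.5×0.4706 = 31.14 kPa.
P_a = ½ × 31.14 × (H − z_c) = 0.5×31.14×8.036 = 125.1 kN/m.

125 kN/m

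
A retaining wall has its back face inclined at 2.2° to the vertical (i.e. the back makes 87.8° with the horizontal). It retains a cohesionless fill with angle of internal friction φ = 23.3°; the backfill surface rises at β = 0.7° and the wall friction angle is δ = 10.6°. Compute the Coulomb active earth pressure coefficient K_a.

0.414

K_a = sin²(α+φ) / [sin²α · sin(α−δ) · (1 + √{sin(φ+δ)sin(φ−β) / (sin(α−δ)sin(α+β))})²].
With α = 87.8°, φ = 23.3°, δ = 10.6°, β = 0.7°: K_a = 0.4143.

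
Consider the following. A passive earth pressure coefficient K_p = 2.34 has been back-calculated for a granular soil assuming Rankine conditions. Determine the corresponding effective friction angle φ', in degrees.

K_p = (1+sin φ)/(1−sin φ) ⇒ sin φ = (K_p − 1)/(K_p + 1) = 0.4012.
φ = arcsin(0.4012) = 23.65°.

23.7°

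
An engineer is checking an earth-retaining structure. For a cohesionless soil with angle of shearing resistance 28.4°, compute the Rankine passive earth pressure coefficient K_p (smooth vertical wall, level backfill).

K_p = (1 + sin φ)/(1 − sin φ) = tan²(45° + 28.4°/2) = 2.814.

2.81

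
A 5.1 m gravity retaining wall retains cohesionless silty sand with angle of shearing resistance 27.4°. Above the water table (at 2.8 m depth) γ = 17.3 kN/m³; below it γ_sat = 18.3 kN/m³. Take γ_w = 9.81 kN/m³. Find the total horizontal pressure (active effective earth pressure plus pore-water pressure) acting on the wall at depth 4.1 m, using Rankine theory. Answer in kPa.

K_a = (1 − sin φ)/(1 + sin φ) = 0.3697.
γ' = 18.3 − 9.81 = 8.490 kN/m³.
Effective vertical stress at 4.1 m: σ'_v = 17.3×2.8 + 8.490×1.30 = 59.48 kPa.
σ'_h = K_a σ'_v = 0.3697 × 59.48 = 21.99 kPa; u = γ_w × 1.30 = 12.75 kPa.
Total σ_h = 21.99 + 12.75 = 34.74 kPa.

34.7 kPa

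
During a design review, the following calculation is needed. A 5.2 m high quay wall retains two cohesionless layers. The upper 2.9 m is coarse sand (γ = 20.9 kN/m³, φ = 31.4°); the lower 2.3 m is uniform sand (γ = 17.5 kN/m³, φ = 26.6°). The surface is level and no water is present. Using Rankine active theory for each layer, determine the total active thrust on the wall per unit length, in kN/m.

K_a1 = tan²(45°−31.4°/2) = 0.3149; K_a2 = tan²(45°−26.6°/2) = 0.3814.
Layer 1: σ at base = K_a1 γ₁ h₁ = 19.09 kPa; P₁ = ½×19.09×2.9 = 27.68.
Layer 2: σ_v at top = γ₁h₁ = 60.61; σ_h top = K_a2×60.61 = 23.12; σ_h base = K_a2×(60.61+17.5×2.3) = 38.47.
P₂ = ½(23.12+38.47)×2.3 = 70.83. Total P_a = 27.68+70.83 = 98.51 kN/m.

98.5 kN/m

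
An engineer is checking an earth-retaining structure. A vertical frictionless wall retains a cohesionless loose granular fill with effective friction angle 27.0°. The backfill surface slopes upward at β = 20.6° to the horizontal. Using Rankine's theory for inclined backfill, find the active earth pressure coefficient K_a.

0.497

K_a = cos β · (cos β − √(cos²β − cos²φ)) / (cos β + √(cos²β − cos²φ)).
cos β = 0.9361, cos φ = 0.8910, √(cos²β − cos²φ) = 0.2869.
K_a = 0.9361 × (0.9361 − 0.2869)/(0.9361 + 0.2869) = 0.4969.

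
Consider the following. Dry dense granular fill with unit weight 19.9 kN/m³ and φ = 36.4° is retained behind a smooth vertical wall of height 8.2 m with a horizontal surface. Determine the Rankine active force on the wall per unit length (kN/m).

171 kN/m

K_a = tan²(45° − φ/2) = 0.2552.
P_a = ½ K_a γ H² = 0.5 × 0.2552 × 19.9 × 8.2² = 170.7 kN/m.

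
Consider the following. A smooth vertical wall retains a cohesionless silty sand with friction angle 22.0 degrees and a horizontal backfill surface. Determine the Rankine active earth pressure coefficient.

0.455

K_a = tan²(45° − φ/2) = tan²(34.00°) = 0.4550.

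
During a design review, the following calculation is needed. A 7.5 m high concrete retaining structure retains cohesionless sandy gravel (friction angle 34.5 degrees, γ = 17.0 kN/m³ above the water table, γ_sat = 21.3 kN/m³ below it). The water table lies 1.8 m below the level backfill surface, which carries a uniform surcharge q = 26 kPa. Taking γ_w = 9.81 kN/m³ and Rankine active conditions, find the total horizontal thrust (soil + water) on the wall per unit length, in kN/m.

321 kN/m

K_a = tan²(45° − φ/2) = 0.2768.
γ' = 21.3 − 9.81 = 11.49 kN/m³. h₂ = H − d_w = 5.7 m.
σ'_h: at surface K_a·q = 7.197; at WT K_a(q+γd_w) = 15.67; at base K_a(q+γd_w+γ'h₂) = 33.80 kPa.
P₁ = ½(7.197+15.67)×1.8 = 20.58; P₂ = ½(15.67+33.80)×5.7 = 141.0; P_w = ½γ_w h₂² = 159.4.
Total = 20.58+141.0+159.4 = 320.9 kN/m.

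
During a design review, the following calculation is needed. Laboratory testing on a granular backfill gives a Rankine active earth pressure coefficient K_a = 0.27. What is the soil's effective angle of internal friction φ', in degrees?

35.1°

K_a = tan²(45° − φ/2) ⇒ 45° − φ/2 = arctan(√0.27) = 27.46°.
φ = 2(45° − 27.46°) = 35.09°.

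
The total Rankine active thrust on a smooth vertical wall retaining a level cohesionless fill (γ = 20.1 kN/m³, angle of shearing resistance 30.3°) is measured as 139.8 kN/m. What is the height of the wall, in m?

K_a = 0.3293. P_a = ½ K_a γ H² ⇒ H = √(2P_a/(K_a γ)).
H = √(2×139.8/(0.3293×20.1)) = 6.499 m.

6.50 m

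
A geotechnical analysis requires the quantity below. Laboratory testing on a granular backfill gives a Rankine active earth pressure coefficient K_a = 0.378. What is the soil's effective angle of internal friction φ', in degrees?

K_a = tan²(45° − φ/2) ⇒ 45° − φ/2 = arctan(√0.378) = 31.58°.
φ = 2(45° − 31.58°) = 26.83°.

26.8°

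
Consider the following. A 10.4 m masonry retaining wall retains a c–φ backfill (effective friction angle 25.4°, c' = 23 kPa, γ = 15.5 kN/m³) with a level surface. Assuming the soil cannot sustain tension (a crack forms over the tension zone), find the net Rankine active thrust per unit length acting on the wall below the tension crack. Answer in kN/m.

101 kN/m

K_a = 0.3996; √K_a = 0.6322.
Tension-crack depth z_c = 2c/(γ√K_a) = 2×23/(15.5×0.6322) = 4.695 m.
σ_a at base = K_a γ H − 2c√K_a = 0.3996×15.5×10.4 − 2×23×0.6322 = 35.34 kPa.
P_a = ½ × 35.34 × (H − z_c) = 0.5×35.34×5.705 = 100.8 kN/m.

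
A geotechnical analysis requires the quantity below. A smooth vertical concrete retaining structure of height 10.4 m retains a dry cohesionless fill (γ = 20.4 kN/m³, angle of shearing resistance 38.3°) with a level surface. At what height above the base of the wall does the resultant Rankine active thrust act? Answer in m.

3.47 m

K_a = 0.2347.
The pressure distribution is triangular, so the resultant acts at H/3 above the base = 10.4/3 = 3.467 m.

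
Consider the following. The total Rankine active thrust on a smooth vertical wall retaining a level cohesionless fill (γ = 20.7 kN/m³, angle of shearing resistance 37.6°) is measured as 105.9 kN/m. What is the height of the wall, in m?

K_a = 0.2421. P_a = ½ K_a γ H² ⇒ H = √(2P_a/(K_a γ)).
H = √(2×105.9/(0.2421×20.7)) = 6.501 m.

6.50 m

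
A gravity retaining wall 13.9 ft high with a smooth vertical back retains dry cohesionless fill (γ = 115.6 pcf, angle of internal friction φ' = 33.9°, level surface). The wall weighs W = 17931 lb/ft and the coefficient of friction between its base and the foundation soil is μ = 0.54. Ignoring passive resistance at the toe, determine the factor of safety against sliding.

3.05

K_a = tan²(45° − 33.9°/2) = 0.2839.
P_a = ½K_aγH² = 0.5×0.2839×115.6×13.9² = 3171 lb/ft, acting at H/3 = 4.633 ft above the base.
FS_sliding = μW / P_a = 0.54×17931 / 3171 = 3.054.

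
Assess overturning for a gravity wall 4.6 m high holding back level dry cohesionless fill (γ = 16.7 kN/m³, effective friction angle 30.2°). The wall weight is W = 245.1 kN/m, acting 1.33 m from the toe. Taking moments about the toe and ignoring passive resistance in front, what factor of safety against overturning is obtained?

K_a = tan²(45° − 30.2°/2) = 0.3307.
P_a = ½K_aγH² = 0.5×0.3307×16.7×4.6² = 58.42 kN/m, acting at H/3 = 1.533 m above the base.
Overturning moment M_o = P_a × H/3 = 58.42 × 1.533 = 89.58.
Resisting moment M_r = W × 1.33 = 245.1 × 1.33 = 326.0.
FS_overturning = M_r/M_o = 326.0/89.58 = 3.639.

3.64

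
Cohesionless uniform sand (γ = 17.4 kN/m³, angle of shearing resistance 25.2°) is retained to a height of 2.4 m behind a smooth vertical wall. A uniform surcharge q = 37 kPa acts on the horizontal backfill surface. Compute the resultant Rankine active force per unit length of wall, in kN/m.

K_a = tan²(45° − φ/2) = 0.4027.
Soil triangle: ½ K_a γ H² = 0.5×0.4027×17.4×2.4² = 20.18 kN/m.
Surcharge rectangle: K_a q H = 0.4027×37×2.4 = 35.76 kN/m.
Total = 20.18 + 35.76 = 55.95 kN/m.

55.9 kN/m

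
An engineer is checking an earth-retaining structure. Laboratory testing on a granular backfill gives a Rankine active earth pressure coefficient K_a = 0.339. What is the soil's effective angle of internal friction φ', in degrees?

29.6°

K_a = tan²(45° − φ/2) ⇒ 45° − φ/2 = arctan(√0.339) = 30.21°.
φ = 2(45° − 30.21°) = 29.58°.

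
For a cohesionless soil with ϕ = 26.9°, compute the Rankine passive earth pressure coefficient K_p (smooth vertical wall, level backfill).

2.65

K_p = (1 + sin φ)/(1 − sin φ) = tan²(45° + 26.9°/2) = 2.653.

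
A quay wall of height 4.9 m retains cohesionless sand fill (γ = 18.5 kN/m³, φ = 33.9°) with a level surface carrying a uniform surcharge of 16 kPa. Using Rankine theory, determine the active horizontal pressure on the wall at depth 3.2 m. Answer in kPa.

21.3 kPa

K_a = (1 − sin φ)/(1 + sin φ) = 0.2839.
σ_v = γz + q = 18.5 × 3.2 + 16 = 75.20 kPa.
σ_h = K_a σ_v = 0.2839 × 75.20 = 21.35 kPa.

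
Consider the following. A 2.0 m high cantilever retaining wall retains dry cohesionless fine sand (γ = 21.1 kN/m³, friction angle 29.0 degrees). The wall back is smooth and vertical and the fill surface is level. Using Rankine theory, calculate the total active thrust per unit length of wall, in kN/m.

K_a = tan²(45° − φ/2) = 0.3470.
P_a = ½ K_a γ H² = 0.5 × 0.3470 × 21.1 × 2.0² = 14.64 kN/m.

14.6 kN/m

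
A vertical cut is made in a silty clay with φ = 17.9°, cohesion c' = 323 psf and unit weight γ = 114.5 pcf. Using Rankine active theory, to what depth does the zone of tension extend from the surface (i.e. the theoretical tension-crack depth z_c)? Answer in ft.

K_a = tan²(45° − 17.9°/2) = 0.5298; √K_a = 0.7279.
The active pressure is zero where K_a γ z = 2c√K_a, so z_c = 2c/(γ√K_a) = 2×323/(114.5×0.7279) = 7.751 ft.

7.75 ft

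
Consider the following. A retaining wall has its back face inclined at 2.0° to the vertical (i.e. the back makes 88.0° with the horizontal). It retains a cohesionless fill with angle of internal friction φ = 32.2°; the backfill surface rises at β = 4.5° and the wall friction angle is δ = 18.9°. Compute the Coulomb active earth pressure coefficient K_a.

0.304

K_a = sin²(α+φ) / [sin²α · sin(α−δ) · (1 + √{sin(φ+δ)sin(φ−β) / (sin(α−δ)sin(α+β))})²].
With α = 88.0°, φ = 32.2°, δ = 18.9°, β = 4.5°: K_a = 0.3041.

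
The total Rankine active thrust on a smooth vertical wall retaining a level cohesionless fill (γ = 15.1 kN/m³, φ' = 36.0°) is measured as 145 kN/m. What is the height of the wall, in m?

K_a = 0.2596. P_a = ½ K_a γ H² ⇒ H = √(2P_a/(K_a γ)).
H = √(2×145/(0.2596×15.1)) = 8.601 m.

8.60 m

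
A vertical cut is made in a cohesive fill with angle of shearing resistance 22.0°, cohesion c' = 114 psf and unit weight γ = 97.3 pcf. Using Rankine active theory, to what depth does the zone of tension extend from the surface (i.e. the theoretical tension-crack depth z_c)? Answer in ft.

K_a = tan²(45° − 22.0°/2) = 0.4550; √K_a = 0.6745.
The active pressure is zero where K_a γ z = 2c√K_a, so z_c = 2c/(γ√K_a) = 2×114/(97.3×0.6745) = 3.474 ft.

3.47 ft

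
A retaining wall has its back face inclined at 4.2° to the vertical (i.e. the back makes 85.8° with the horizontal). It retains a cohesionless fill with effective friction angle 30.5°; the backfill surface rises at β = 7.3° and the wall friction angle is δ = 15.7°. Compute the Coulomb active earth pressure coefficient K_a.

K_a = sin²(α+φ) / [sin²α · sin(α−δ) · (1 + √{sin(φ+δ)sin(φ−β) / (sin(α−δ)sin(α+β))})²].
With α = 85.8°, φ = 30.5°, δ = 15.7°, β = 7.3°: K_a = 0.3575.

0.358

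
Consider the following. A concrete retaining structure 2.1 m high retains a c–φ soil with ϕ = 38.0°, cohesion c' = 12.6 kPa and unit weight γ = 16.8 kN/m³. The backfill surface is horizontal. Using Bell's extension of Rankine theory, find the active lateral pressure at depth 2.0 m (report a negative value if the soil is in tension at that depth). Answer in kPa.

-4.30 kPa

K_a = (1 − sin φ)/(1 + sin φ) = 0.2379.
σ_a = K_a γ z − 2c√K_a = 0.2379×16.8×2.0 − 2×12.6×0.4877 = -4.298 kPa.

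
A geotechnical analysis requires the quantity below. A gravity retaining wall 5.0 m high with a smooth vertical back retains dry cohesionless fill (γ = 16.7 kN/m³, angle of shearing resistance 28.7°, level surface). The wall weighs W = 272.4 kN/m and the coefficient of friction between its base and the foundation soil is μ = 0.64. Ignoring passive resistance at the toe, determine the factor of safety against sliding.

K_a = tan²(45° − 28.7°/2) = 0.3511.
P_a = ½K_aγH² = 0.5×0.3511×16.7×5.0² = 73.30 kN/m, acting at H/3 = 1.667 m above the base.
FS_sliding = μW / P_a = 0.64×272.4 / 73.30 = 2.378.

2.38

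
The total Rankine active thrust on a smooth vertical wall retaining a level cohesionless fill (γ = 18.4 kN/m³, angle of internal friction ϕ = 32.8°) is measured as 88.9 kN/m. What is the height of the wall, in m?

5.70 m

K_a = 0.2973. P_a = ½ K_a γ H² ⇒ H = √(2P_a/(K_a γ)).
H = √(2×88.9/(0.2973×18.4)) = 5.701 m.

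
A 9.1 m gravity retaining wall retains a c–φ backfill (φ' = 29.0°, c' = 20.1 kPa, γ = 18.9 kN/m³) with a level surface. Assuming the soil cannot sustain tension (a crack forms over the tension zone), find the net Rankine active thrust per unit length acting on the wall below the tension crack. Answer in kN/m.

98.8 kN/m

K_a = 0.3470; √K_a = 0.5890.
Tension-crack depth z_c = 2c/(γ√K_a) = 2×20.1/(18.9×0.5890) = 3.611 m.
σ_a at base = K_a γ H − 2c√K_a = 0.3470×18.9×9.1 − 2×20.1×0.5890 = 36.00 kPa.
P_a = ½ × 36.00 × (H − z_c) = 0.5×36.00×5.489 = 98.79 kN/m.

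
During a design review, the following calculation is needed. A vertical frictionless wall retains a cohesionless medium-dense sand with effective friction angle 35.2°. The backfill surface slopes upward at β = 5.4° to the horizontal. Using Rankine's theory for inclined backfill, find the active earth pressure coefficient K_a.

0.272

K_a = cos β · (cos β − √(cos²β − cos²φ)) / (cos β + √(cos²β − cos²φ)).
cos β = 0.9956, cos φ = 0.8171, √(cos²β − cos²φ) = 0.5687.
K_a = 0.9956 × (0.9956 − 0.5687)/(0.9956 + 0.5687) = 0.2717.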